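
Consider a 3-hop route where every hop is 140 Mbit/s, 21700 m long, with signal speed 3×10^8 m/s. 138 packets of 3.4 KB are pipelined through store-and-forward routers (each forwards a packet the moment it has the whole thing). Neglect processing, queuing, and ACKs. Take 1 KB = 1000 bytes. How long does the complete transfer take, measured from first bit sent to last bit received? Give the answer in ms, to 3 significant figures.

Per-hop transmission t_tx = L/R = 27200/140000000 = 0.194286 ms.
Per-hop propagation t_prop = 21700/300000000 = 0.0723333 ms.
Pipeline fill: first packet needs 3·t_tx to clear all hops; remaining 137 packets each add one t_tx.
Total = (3+138-1)·t_tx + 3·t_prop = 140·0.194286 + 3·0.0723333 = 27.4 ms.

27.4 ms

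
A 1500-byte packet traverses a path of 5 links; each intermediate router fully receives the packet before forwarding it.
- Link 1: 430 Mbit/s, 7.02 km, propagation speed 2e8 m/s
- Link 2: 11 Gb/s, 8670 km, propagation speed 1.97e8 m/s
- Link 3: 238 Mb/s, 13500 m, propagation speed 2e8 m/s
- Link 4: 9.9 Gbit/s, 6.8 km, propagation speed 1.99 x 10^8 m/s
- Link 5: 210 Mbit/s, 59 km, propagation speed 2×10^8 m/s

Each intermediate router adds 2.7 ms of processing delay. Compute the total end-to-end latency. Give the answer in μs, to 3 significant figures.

L = 1500 × 8 = 12000 bits.
Transmission delays (L/R per hop): 27.907, 1.09091, 50.4202, 1.21212, 57.1429 μs; sum = 137.773 μs.
Propagation delays (d/s per hop): 35.1, 44010.2, 67.5, 34.1709, 295 μs; sum = 44441.9 μs.
Processing at 4 router(s): 4 × 2.7 ms = 10800 μs.
End-to-end = 55400 μs.

55400 μs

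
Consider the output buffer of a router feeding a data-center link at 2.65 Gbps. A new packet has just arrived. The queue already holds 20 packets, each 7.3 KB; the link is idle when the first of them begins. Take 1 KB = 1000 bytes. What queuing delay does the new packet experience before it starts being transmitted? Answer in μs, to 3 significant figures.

441 μs

Each queued packet: L/R = 58400/2650000000 = 22.0377 μs.
20 queued → 440.755 μs.
Queuing delay = 441 μs.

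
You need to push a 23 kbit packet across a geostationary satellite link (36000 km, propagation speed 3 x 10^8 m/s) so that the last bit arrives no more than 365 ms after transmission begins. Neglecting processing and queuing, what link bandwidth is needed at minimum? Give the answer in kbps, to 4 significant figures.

Propagation delay = 36000000 / 300000000 = 120 ms.
Transmission budget = 365 − 120 = 245 ms.
R ≥ L / t_tx = 23000 bits / 0.245 s = 93.88 kbps.

93.88 kbps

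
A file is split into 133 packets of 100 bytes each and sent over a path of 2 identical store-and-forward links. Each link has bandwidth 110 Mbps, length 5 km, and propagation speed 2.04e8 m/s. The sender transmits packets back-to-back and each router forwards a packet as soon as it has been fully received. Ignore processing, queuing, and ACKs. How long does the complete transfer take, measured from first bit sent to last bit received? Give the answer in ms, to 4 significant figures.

Per-hop transmission t_tx = L/R = 800/110000000 = 0.00727273 ms.
Per-hop propagation t_prop = 5000/204000000 = 0.0245098 ms.
Pipeline fill: first packet needs 2·t_tx to clear all hops; remaining 132 packets each add one t_tx.
Total = (2+133-1)·t_tx + 2·t_prop = 134·0.00727273 + 2·0.0245098 = 1.024 ms.

1.024 ms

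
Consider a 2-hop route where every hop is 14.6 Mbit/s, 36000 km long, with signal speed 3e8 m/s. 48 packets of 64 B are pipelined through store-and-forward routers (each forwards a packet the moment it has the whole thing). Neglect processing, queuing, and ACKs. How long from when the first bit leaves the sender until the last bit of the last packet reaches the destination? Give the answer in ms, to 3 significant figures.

Per-hop transmission t_tx = L/R = 512/14600000 = 0.0350685 ms.
Per-hop propagation t_prop = 36000000/300000000 = 120 ms.
Pipeline fill: first packet needs 2·t_tx to clear all hops; remaining 47 packets each add one t_tx.
Total = (2+48-1)·t_tx + 2·t_prop = 49·0.0350685 + 2·120 = 242 ms.

242 ms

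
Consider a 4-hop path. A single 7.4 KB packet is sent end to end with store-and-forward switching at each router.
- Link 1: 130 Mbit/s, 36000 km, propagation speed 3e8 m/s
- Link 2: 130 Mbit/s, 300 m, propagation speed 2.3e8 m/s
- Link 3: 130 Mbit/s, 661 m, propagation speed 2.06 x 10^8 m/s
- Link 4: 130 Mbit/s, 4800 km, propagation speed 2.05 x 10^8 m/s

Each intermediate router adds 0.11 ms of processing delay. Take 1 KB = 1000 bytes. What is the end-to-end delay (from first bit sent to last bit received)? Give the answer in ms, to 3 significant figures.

146 ms

L = 59200 bits.
Transmission delay per hop = L/R = 59200/130000000 = 0.455385 ms; 4 hops → 1.82154 ms.
Propagation delays (d/s per hop): 120, 0.00130435, 0.00320874, 23.4146 ms; sum = 143.419 ms.
Processing at 3 router(s): 3 × 0.11 ms = 0.33 ms.
End-to-end = 146 ms.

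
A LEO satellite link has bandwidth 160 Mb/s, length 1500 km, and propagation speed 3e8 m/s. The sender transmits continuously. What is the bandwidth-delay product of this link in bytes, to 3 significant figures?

Propagation delay = 1500000 / 300000000 = 0.005 s.
BDP = R × t_prop = 160000000 × 0.005 = 800000 bits.
In bytes: 800000/8 = 100000 bytes.

100000 bytes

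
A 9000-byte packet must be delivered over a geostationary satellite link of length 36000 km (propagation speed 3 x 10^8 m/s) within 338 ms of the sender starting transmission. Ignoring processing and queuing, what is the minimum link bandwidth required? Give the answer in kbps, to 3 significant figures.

330 kbps

L = 72000 bits.
Propagation delay = 36000000 / 300000000 = 120 ms.
Transmission budget = 338 − 120 = 218 ms.
R ≥ L / t_tx = 72000 bits / 0.218 s = 330 kbps.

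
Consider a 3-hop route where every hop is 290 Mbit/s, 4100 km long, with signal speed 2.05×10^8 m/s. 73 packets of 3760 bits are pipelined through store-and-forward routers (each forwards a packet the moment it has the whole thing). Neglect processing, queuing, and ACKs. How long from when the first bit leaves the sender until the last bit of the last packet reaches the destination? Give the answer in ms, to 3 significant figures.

61.0 ms

Per-hop transmission t_tx = L/R = 3760/290000000 = 0.0129655 ms.
Per-hop propagation t_prop = 4100000/2.05e+08 = 20 ms.
Pipeline fill: first packet needs 3·t_tx to clear all hops; remaining 72 packets each add one t_tx.
Total = (3+73-1)·t_tx + 3·t_prop = 75·0.0129655 + 3·20 = 61.0 ms.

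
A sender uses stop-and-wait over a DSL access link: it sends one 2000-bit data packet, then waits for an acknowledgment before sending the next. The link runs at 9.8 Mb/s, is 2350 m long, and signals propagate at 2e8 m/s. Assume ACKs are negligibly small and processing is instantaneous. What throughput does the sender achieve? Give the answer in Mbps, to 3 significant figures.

t_tx = L/R = 2000/9800000 = 0.000204082 s.
t_prop = 2350/200000000 = 1.175e-05 s; RTT = 2.35e-05 s.
Cycle = t_tx + RTT = 0.000227582 s.
Throughput = L / cycle = 2000 / 0.000227582 = 8.79 Mbps.

8.79 Mbps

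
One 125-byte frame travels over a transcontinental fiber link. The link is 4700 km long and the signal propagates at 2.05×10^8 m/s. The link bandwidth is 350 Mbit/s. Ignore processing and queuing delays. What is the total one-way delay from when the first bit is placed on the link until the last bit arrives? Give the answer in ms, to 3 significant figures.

22.9 ms

L = 125 × 8 = 1000 bits.
Transmission delay = L/R = 1000 / 350000000 = 0.00285714 ms.
Propagation delay = d/s = 4700000 m / 2.05e+08 m/s = 22.9268 ms.
Total = 22.9 ms.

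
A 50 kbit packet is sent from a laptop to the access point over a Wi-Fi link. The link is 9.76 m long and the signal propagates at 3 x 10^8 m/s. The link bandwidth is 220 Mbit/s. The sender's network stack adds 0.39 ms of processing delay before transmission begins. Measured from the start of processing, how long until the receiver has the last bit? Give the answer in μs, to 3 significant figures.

617 μs

L = 50000 bits.
Transmission delay = L/R = 50000 / 220000000 = 227.273 μs.
Propagation delay = d/s = 9.76 m / 300000000 m/s = 0.0325333 μs.
Plus processing delay 0.39 ms = 390 μs.
Total = 617 μs.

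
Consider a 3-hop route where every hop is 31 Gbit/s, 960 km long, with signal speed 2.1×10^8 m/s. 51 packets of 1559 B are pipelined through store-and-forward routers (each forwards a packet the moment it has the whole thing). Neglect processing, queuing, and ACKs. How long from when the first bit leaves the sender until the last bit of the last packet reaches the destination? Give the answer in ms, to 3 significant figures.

Per-hop transmission t_tx = L/R = 12472/31000000000 = 0.000402323 ms.
Per-hop propagation t_prop = 960000/210000000 = 4.57143 ms.
Pipeline fill: first packet needs 3·t_tx to clear all hops; remaining 50 packets each add one t_tx.
Total = (3+51-1)·t_tx + 3·t_prop = 53·0.000402323 + 3·4.57143 = 13.7 ms.

13.7 ms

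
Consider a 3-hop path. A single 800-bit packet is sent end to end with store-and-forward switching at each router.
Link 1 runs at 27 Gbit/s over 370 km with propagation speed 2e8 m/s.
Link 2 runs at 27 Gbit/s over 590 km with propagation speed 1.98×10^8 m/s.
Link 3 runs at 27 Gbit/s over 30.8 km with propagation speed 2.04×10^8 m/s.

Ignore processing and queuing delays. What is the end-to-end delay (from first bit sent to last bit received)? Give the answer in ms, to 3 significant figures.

4.98 ms

Transmission delay per hop = L/R = 800/27000000000 = 2.96296e-05 ms; 3 hops → 8.88889e-05 ms.
Propagation delays (d/s per hop): 1.85, 2.9798, 0.15098 ms; sum = 4.98078 ms.
End-to-end = 4.98 ms.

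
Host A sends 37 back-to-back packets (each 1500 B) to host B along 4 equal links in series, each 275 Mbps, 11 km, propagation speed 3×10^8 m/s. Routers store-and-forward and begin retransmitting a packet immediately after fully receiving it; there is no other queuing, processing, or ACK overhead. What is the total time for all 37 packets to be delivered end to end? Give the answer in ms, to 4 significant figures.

1.892 ms

Per-hop transmission t_tx = L/R = 12000/275000000 = 0.0436364 ms.
Per-hop propagation t_prop = 11000/300000000 = 0.0366667 ms.
Pipeline fill: first packet needs 4·t_tx to clear all hops; remaining 36 packets each add one t_tx.
Total = (4+37-1)·t_tx + 4·t_prop = 40·0.0436364 + 4·0.0366667 = 1.892 ms.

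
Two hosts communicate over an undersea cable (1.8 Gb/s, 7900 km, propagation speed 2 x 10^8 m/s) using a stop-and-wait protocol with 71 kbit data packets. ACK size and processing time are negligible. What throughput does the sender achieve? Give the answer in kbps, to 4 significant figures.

t_tx = L/R = 71000/1800000000 = 3.94444e-05 s.
t_prop = 7900000/200000000 = 0.0395 s; RTT = 0.079 s.
Cycle = t_tx + RTT = 0.0790394 s.
Throughput = L / cycle = 71000 / 0.0790394 = 898.3 kbps.

898.3 kbps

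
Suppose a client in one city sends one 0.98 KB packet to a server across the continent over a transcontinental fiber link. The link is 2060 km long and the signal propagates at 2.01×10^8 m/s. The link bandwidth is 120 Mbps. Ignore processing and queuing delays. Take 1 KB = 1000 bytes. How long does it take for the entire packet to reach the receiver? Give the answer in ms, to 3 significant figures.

10.3 ms

L = 7840 bits.
Transmission delay = L/R = 7840 / 120000000 = 0.0653333 ms.
Propagation delay = d/s = 2060000 m / 2.01e+08 m/s = 10.2488 ms.
Total = 10.3 ms.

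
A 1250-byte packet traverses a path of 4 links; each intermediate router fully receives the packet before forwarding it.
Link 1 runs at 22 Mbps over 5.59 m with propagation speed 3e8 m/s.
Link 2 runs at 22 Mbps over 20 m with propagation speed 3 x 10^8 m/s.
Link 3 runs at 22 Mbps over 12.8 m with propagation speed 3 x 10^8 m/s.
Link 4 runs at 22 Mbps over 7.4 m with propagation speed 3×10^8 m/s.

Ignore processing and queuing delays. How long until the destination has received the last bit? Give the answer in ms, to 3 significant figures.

1.82 ms

L = 1250 × 8 = 10000 bits.
Transmission delay per hop = L/R = 10000/22000000 = 0.454545 ms; 4 hops → 1.81818 ms.
Propagation delays (d/s per hop): 1.86333e-05, 6.66667e-05, 4.26667e-05, 2.46667e-05 ms; sum = 0.000152633 ms.
End-to-end = 1.82 ms.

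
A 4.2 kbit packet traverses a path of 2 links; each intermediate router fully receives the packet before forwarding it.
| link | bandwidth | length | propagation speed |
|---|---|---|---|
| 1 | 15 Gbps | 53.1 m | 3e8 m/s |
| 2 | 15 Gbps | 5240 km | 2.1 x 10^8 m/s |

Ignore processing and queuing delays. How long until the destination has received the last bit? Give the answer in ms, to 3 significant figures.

25.0 ms

L = 4200 bits.
Transmission delay per hop = L/R = 4200/15000000000 = 0.00028 ms; 2 hops → 0.00056 ms.
Propagation delays (d/s per hop): 0.000177, 24.9524 ms; sum = 24.9526 ms.
End-to-end = 25.0 ms.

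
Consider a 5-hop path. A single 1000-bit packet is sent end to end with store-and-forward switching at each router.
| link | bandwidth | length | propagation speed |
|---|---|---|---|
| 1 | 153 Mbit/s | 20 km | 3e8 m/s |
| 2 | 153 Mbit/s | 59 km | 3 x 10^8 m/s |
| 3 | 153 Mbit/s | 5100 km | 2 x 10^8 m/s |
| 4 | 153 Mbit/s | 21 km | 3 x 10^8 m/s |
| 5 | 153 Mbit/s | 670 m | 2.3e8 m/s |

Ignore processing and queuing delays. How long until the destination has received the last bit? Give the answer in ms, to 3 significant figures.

Transmission delay per hop = L/R = 1000/153000000 = 0.00653595 ms; 5 hops → 0.0326797 ms.
Propagation delays (d/s per hop): 0.0666667, 0.196667, 25.5, 0.07, 0.00291304 ms; sum = 25.8362 ms.
End-to-end = 25.9 ms.

25.9 ms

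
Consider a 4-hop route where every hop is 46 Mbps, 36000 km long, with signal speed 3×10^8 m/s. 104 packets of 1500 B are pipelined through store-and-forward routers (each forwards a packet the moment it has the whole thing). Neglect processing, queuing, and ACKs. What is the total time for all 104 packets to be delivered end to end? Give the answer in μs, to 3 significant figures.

508000 μs

Per-hop transmission t_tx = L/R = 12000/46000000 = 260.87 μs.
Per-hop propagation t_prop = 36000000/300000000 = 120000 μs.
Pipeline fill: first packet needs 4·t_tx to clear all hops; remaining 103 packets each add one t_tx.
Total = (4+104-1)·t_tx + 4·t_prop = 107·260.87 + 4·120000 = 508000 μs.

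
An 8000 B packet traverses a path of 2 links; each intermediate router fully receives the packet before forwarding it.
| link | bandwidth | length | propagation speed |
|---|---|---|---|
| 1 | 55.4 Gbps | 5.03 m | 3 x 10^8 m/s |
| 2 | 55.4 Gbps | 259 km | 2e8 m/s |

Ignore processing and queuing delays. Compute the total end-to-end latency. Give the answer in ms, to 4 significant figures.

1.297 ms

L = 8000 × 8 = 64000 bits.
Transmission delay per hop = L/R = 64000/55400000000 = 0.00115523 ms; 2 hops → 0.00231047 ms.
Propagation delays (d/s per hop): 1.67667e-05, 1.295 ms; sum = 1.29502 ms.
End-to-end = 1.297 ms.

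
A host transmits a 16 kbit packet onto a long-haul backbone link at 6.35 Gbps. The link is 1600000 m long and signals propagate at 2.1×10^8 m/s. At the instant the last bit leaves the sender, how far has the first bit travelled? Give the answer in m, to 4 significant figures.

t_tx = L/R = 16000/6350000000 = 2.51969e-06 s.
Distance = s × t_tx = 210000000 × 2.51969e-06 = 529.1 m.

529.1 m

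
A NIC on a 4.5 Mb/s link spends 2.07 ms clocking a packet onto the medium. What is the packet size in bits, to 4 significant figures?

L = R × t_tx = 4500000 b/s × 0.00207 s = 9315 bits.

9315 bits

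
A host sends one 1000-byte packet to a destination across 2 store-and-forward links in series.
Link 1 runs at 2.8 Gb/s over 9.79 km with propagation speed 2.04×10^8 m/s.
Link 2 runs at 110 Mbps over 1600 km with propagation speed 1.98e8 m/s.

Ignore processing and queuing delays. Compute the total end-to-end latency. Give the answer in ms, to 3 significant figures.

8.20 ms

L = 1000 × 8 = 8000 bits.
Transmission delays (L/R per hop): 0.00285714, 0.0727273 ms; sum = 0.0755844 ms.
Propagation delays (d/s per hop): 0.0479902, 8.08081 ms; sum = 8.1288 ms.
End-to-end = 8.20 ms.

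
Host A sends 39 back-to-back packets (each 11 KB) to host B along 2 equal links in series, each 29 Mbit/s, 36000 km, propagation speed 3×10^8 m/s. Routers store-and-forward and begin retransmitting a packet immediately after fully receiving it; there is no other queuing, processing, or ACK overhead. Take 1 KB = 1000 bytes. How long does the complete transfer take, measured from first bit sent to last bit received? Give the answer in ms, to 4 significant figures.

361.4 ms

Per-hop transmission t_tx = L/R = 88000/29000000 = 3.03448 ms.
Per-hop propagation t_prop = 36000000/300000000 = 120 ms.
Pipeline fill: first packet needs 2·t_tx to clear all hops; remaining 38 packets each add one t_tx.
Total = (2+39-1)·t_tx + 2·t_prop = 40·3.03448 + 2·120 = 361.4 ms.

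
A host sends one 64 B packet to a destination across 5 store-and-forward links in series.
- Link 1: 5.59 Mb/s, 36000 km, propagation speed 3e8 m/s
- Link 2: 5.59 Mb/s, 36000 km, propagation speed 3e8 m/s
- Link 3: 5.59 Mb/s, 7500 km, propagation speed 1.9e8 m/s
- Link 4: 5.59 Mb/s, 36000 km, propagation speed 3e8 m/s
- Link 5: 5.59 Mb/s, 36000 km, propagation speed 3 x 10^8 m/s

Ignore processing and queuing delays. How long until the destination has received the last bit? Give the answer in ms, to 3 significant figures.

520 ms

L = 64 × 8 = 512 bits.
Transmission delay per hop = L/R = 512/5590000 = 0.0915921 ms; 5 hops → 0.457961 ms.
Propagation delays (d/s per hop): 120, 120, 39.4737, 120, 120 ms; sum = 519.474 ms.
End-to-end = 520 ms.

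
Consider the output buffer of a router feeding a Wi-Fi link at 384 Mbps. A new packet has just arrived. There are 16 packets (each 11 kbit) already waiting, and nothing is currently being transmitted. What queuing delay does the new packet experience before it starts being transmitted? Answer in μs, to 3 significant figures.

458 μs

Each queued packet: L/R = 11000/384000000 = 28.6458 μs.
16 queued → 458.333 μs.
Queuing delay = 458 μs.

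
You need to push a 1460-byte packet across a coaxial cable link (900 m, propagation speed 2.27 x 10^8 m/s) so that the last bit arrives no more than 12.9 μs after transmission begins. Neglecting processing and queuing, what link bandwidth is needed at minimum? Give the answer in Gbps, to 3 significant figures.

L = 11680 bits.
Propagation delay = 900 / 227000000 = 3.96476 μs.
Transmission budget = 12.9 − 3.96476 = 8.93524 μs.
R ≥ L / t_tx = 11680 bits / 8.93524e-06 s = 1.31 Gbps.

1.31 Gbps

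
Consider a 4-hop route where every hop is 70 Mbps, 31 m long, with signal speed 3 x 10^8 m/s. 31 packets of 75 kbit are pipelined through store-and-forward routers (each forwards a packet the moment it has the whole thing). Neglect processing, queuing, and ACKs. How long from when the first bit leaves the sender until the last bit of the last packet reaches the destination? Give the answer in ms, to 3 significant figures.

Per-hop transmission t_tx = L/R = 75000/70000000 = 1.07143 ms.
Per-hop propagation t_prop = 31/300000000 = 0.000103333 ms.
Pipeline fill: first packet needs 4·t_tx to clear all hops; remaining 30 packets each add one t_tx.
Total = (4+31-1)·t_tx + 4·t_prop = 34·1.07143 + 4·0.000103333 = 36.4 ms.

36.4 ms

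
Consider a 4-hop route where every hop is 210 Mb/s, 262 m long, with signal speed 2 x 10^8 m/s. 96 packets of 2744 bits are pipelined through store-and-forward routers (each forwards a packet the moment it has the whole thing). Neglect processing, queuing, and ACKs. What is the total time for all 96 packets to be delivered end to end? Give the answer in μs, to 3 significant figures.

Per-hop transmission t_tx = L/R = 2744/210000000 = 13.0667 μs.
Per-hop propagation t_prop = 262/200000000 = 1.31 μs.
Pipeline fill: first packet needs 4·t_tx to clear all hops; remaining 95 packets each add one t_tx.
Total = (4+96-1)·t_tx + 4·t_prop = 99·13.0667 + 4·1.31 = 1300 μs.

1300 μs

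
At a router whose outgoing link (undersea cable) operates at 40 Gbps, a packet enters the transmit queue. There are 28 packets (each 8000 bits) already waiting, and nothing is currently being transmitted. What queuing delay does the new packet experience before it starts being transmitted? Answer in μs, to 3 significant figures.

Each queued packet: L/R = 8000/40000000000 = 0.2 μs.
28 queued → 5.6 μs.
Queuing delay = 5.60 μs.

5.60 μs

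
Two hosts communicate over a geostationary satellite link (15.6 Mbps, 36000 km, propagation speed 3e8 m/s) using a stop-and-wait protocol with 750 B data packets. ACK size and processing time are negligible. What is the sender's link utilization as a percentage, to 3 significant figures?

0.160 %

t_tx = L/R = 6000/15600000 = 0.000384615 s.
t_prop = 36000000/300000000 = 0.12 s; RTT = 0.24 s.
Cycle = t_tx + RTT = 0.240385 s.
Utilization = t_tx / cycle = 0.000384615/0.240385 = 0.160 %.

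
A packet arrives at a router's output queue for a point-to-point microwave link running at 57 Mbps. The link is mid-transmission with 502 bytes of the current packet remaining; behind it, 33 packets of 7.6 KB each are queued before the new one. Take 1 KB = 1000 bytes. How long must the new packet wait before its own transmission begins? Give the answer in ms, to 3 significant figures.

Each queued packet: L/R = 60800/57000000 = 1.06667 ms.
33 queued → 35.2 ms.
Plus remaining 4016 bits of current packet: 0.0704561 ms.
Queuing delay = 35.3 ms.

35.3 ms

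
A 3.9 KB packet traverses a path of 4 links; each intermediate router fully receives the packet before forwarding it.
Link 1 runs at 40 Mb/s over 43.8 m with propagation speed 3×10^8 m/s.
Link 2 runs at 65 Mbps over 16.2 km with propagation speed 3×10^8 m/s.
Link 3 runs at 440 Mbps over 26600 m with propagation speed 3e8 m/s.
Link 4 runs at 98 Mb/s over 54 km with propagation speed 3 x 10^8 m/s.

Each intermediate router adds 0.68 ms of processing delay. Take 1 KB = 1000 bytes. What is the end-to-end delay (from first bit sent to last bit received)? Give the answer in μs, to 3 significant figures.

L = 31200 bits.
Transmission delays (L/R per hop): 780, 480, 70.9091, 318.367 μs; sum = 1649.28 μs.
Propagation delays (d/s per hop): 0.146, 54, 88.6667, 180 μs; sum = 322.813 μs.
Processing at 3 router(s): 3 × 0.68 ms = 2040 μs.
End-to-end = 4010 μs.

4010 μs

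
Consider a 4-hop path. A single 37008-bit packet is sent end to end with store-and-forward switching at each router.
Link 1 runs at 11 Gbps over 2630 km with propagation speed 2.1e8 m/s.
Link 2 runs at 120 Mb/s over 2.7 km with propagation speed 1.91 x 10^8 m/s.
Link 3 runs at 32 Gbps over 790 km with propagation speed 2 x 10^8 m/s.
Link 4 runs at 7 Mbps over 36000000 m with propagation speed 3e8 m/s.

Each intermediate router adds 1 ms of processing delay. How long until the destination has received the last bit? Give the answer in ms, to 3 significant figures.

Transmission delays (L/R per hop): 0.00336436, 0.3084, 0.0011565, 5.28686 ms; sum = 5.59978 ms.
Propagation delays (d/s per hop): 12.5238, 0.0141361, 3.95, 120 ms; sum = 136.488 ms.
Processing at 3 router(s): 3 × 1 ms = 3 ms.
End-to-end = 145 ms.

145 ms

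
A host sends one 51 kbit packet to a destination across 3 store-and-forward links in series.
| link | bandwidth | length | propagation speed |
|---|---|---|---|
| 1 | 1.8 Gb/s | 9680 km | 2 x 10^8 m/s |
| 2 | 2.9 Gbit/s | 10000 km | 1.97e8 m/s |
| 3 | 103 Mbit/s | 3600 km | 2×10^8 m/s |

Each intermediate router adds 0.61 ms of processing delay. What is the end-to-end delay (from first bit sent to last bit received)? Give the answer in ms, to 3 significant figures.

119 ms

L = 51000 bits.
Transmission delays (L/R per hop): 0.0283333, 0.0175862, 0.495146 ms; sum = 0.541065 ms.
Propagation delays (d/s per hop): 48.4, 50.7614, 18 ms; sum = 117.161 ms.
Processing at 2 router(s): 2 × 0.61 ms = 1.22 ms.
End-to-end = 119 ms.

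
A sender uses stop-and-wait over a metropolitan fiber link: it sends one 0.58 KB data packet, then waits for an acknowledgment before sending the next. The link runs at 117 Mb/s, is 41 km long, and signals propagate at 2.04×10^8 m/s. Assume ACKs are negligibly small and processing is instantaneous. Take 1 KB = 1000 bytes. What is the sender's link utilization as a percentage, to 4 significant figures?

8.980 %

t_tx = L/R = 4640/117000000 = 3.96581e-05 s.
t_prop = 41000/204000000 = 0.00020098 s; RTT = 0.000401961 s.
Cycle = t_tx + RTT = 0.000441619 s.
Utilization = t_tx / cycle = 3.96581e-05/0.000441619 = 8.980 %.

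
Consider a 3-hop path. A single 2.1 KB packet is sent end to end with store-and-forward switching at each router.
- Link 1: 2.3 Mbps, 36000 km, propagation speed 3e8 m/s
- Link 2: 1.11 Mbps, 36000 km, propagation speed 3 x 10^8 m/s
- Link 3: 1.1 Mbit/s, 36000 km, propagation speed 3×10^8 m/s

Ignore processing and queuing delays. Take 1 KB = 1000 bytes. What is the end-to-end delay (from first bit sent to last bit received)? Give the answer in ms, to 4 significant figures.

397.7 ms

L = 16800 bits.
Transmission delays (L/R per hop): 7.30435, 15.1351, 15.2727 ms; sum = 37.7122 ms.
Propagation delays (d/s per hop): 120, 120, 120 ms; sum = 360 ms.
End-to-end = 397.7 ms.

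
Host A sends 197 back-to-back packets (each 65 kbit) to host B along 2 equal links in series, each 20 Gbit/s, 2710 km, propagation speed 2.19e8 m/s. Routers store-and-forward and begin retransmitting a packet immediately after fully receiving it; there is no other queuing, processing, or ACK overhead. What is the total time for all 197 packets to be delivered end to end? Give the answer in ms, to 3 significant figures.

25.4 ms

Per-hop transmission t_tx = L/R = 65000/20000000000 = 0.00325 ms.
Per-hop propagation t_prop = 2710000/219000000 = 12.3744 ms.
Pipeline fill: first packet needs 2·t_tx to clear all hops; remaining 196 packets each add one t_tx.
Total = (2+197-1)·t_tx + 2·t_prop = 198·0.00325 + 2·12.3744 = 25.4 ms.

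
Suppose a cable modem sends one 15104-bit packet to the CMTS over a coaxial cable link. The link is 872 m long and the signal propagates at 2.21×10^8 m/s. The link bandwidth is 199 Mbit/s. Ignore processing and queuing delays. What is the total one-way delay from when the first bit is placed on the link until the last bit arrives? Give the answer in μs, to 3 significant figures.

79.8 μs

Transmission delay = L/R = 15104 / 199000000 = 75.8995 μs.
Propagation delay = d/s = 872 m / 221000000 m/s = 3.9457 μs.
Total = 79.8 μs.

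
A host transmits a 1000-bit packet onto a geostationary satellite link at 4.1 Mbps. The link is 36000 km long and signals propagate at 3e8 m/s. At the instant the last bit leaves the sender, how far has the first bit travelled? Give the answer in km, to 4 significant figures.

73.17 km

t_tx = L/R = 1000/4.1e+06 = 0.000243902 s.
Distance = s × t_tx = 300000000 × 0.000243902 = 73.17 km.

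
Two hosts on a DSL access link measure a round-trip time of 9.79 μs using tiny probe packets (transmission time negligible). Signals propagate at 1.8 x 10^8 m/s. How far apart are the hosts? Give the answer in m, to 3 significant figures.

881 m

One-way propagation = RTT/2 = 4.895 μs.
d = s × t = 180000000 × 4.895e-06 = 881 m.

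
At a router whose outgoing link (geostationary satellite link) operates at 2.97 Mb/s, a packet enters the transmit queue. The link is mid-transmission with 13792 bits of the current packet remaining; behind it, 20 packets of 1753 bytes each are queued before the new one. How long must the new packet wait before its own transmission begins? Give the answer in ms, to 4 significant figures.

Each queued packet: L/R = 14024/2970000 = 4.72189 ms.
20 queued → 94.4377 ms.
Plus remaining 13792 bits of current packet: 4.64377 ms.
Queuing delay = 99.08 ms.

99.08 ms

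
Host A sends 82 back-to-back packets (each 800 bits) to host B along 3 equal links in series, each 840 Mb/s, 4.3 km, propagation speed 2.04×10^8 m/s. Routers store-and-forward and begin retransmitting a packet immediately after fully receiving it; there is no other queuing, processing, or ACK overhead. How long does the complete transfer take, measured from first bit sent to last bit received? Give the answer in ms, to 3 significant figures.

0.143 ms

Per-hop transmission t_tx = L/R = 800/840000000 = 0.000952381 ms.
Per-hop propagation t_prop = 4300/204000000 = 0.0210784 ms.
Pipeline fill: first packet needs 3·t_tx to clear all hops; remaining 81 packets each add one t_tx.
Total = (3+82-1)·t_tx + 3·t_prop = 84·0.000952381 + 3·0.0210784 = 0.143 ms.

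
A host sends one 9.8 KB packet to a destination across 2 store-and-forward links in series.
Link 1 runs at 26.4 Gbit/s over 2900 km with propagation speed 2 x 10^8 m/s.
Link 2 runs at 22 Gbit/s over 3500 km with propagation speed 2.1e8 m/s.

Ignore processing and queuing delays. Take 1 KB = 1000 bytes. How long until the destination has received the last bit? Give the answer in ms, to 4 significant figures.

31.17 ms

L = 78400 bits.
Transmission delays (L/R per hop): 0.0029697, 0.00356364 ms; sum = 0.00653333 ms.
Propagation delays (d/s per hop): 14.5, 16.6667 ms; sum = 31.1667 ms.
End-to-end = 31.17 ms.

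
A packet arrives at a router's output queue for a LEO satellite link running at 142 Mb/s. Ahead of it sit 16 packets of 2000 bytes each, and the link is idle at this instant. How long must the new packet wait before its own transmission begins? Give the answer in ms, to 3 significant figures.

1.80 ms

Each queued packet: L/R = 16000/142000000 = 0.112676 ms.
16 queued → 1.80282 ms.
Queuing delay = 1.80 ms.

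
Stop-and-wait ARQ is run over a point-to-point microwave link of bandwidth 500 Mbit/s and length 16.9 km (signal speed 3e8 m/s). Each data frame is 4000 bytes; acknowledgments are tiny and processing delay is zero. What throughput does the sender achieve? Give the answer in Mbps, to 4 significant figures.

t_tx = L/R = 32000/500000000 = 6.4e-05 s.
t_prop = 16900/300000000 = 5.63333e-05 s; RTT = 0.000112667 s.
Cycle = t_tx + RTT = 0.000176667 s.
Throughput = L / cycle = 32000 / 0.000176667 = 181.1 Mbps.

181.1 Mbps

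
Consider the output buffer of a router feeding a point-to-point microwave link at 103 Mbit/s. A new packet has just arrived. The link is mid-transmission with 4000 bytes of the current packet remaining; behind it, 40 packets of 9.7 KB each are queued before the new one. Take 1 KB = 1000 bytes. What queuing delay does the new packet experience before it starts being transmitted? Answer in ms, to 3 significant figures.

30.4 ms

Each queued packet: L/R = 77600/103000000 = 0.753398 ms.
40 queued → 30.1359 ms.
Plus remaining 32000 bits of current packet: 0.31068 ms.
Queuing delay = 30.4 ms.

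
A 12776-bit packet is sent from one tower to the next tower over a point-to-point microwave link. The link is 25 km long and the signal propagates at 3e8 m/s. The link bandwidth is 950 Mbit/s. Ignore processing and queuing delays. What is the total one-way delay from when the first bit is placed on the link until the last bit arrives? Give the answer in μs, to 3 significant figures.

96.8 μs

Transmission delay = L/R = 12776 / 950000000 = 13.4484 μs.
Propagation delay = d/s = 25000 m / 300000000 m/s = 83.3333 μs.
Total = 96.8 μs.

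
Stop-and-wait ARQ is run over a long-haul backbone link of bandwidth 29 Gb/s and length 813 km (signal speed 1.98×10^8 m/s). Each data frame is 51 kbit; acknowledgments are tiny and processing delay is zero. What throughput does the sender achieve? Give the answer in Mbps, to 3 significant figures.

t_tx = L/R = 51000/29000000000 = 1.75862e-06 s.
t_prop = 813000/198000000 = 0.00410606 s; RTT = 0.00821212 s.
Cycle = t_tx + RTT = 0.00821388 s.
Throughput = L / cycle = 51000 / 0.00821388 = 6.21 Mbps.

6.21 Mbps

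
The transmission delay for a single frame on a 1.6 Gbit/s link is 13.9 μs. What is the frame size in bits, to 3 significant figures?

22200 bits

L = R × t_tx = 1600000000 b/s × 1.39e-05 s = 22240 bits.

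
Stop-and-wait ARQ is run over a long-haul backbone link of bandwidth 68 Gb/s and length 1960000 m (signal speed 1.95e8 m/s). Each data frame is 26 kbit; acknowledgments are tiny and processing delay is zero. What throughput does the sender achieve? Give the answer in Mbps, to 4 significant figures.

1.293 Mbps

t_tx = L/R = 26000/68000000000 = 3.82353e-07 s.
t_prop = 1960000/195000000 = 0.0100513 s; RTT = 0.0201026 s.
Cycle = t_tx + RTT = 0.0201029 s.
Throughput = L / cycle = 26000 / 0.0201029 = 1.293 Mbps.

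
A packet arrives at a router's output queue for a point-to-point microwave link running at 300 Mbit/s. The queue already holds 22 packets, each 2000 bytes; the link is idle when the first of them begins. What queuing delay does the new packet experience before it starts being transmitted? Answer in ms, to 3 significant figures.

Each queued packet: L/R = 16000/300000000 = 0.0533333 ms.
22 queued → 1.17333 ms.
Queuing delay = 1.17 ms.

1.17 ms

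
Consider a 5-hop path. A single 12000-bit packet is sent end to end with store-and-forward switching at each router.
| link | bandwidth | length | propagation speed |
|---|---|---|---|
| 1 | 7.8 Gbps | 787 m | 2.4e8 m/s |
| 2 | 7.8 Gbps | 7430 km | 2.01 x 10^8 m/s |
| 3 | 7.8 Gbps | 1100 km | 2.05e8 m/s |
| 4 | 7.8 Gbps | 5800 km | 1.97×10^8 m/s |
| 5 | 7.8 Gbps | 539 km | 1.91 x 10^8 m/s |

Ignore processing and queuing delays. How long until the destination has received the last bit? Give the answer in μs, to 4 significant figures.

74610 μs

Transmission delay per hop = L/R = 12000/7800000000 = 1.53846 μs; 5 hops → 7.69231 μs.
Propagation delays (d/s per hop): 3.27917, 36965.2, 5365.85, 29441.6, 2821.99 μs; sum = 74597.9 μs.
End-to-end = 74610 μs.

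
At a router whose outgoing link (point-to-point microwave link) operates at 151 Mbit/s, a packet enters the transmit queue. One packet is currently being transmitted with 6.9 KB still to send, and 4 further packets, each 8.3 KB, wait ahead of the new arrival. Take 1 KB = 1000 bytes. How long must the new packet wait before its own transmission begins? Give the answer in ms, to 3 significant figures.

Each queued packet: L/R = 66400/151000000 = 0.439735 ms.
4 queued → 1.75894 ms.
Plus remaining 55200 bits of current packet: 0.365563 ms.
Queuing delay = 2.12 ms.

2.12 ms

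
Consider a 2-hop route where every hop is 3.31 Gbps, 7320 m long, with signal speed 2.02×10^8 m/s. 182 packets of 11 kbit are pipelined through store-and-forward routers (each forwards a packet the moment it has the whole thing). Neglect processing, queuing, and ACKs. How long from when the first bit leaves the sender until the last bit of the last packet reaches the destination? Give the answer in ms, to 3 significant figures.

Per-hop transmission t_tx = L/R = 11000/3310000000 = 0.00332326 ms.
Per-hop propagation t_prop = 7320/202000000 = 0.0362376 ms.
Pipeline fill: first packet needs 2·t_tx to clear all hops; remaining 181 packets each add one t_tx.
Total = (2+182-1)·t_tx + 2·t_prop = 183·0.00332326 + 2·0.0362376 = 0.681 ms.

0.681 ms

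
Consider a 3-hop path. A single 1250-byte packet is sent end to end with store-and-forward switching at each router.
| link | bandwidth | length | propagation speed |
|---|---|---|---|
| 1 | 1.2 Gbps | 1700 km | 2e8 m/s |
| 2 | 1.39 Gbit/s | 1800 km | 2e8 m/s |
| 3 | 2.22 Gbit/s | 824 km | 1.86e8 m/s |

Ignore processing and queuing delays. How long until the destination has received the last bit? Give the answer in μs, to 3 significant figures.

22000 μs

L = 1250 × 8 = 10000 bits.
Transmission delays (L/R per hop): 8.33333, 7.19424, 4.5045 μs; sum = 20.0321 μs.
Propagation delays (d/s per hop): 8500, 9000, 4430.11 μs; sum = 21930.1 μs.
End-to-end = 22000 μs.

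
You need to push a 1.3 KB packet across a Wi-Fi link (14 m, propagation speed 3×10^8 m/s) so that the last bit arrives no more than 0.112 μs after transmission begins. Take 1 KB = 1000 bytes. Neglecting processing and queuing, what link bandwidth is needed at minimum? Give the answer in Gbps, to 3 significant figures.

159 Gbps

L = 10400 bits.
Propagation delay = 14 / 300000000 = 0.0466667 μs.
Transmission budget = 0.112 − 0.0466667 = 0.0653333 μs.
R ≥ L / t_tx = 10400 bits / 6.53333e-08 s = 159 Gbps.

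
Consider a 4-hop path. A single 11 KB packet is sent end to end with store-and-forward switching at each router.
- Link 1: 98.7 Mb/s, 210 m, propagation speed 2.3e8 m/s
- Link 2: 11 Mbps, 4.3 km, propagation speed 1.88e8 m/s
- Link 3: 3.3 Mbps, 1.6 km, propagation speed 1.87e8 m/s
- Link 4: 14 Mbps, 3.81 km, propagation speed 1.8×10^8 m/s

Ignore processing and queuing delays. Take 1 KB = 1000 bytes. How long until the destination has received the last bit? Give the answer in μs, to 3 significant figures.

L = 88000 bits.
Transmission delays (L/R per hop): 891.591, 8000, 26666.7, 6285.71 μs; sum = 41844 μs.
Propagation delays (d/s per hop): 0.913043, 22.8723, 8.55615, 21.1667 μs; sum = 53.5082 μs.
End-to-end = 41900 μs.

41900 μs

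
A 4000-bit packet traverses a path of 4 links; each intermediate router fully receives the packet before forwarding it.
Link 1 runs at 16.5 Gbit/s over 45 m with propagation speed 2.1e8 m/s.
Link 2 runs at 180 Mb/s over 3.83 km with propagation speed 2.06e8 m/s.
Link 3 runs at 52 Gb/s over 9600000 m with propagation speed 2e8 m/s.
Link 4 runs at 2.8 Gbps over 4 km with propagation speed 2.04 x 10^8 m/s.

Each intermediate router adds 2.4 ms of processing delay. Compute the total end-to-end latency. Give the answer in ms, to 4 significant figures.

55.26 ms

Transmission delays (L/R per hop): 0.000242424, 0.0222222, 7.69231e-05, 0.00142857 ms; sum = 0.0239701 ms.
Propagation delays (d/s per hop): 0.000214286, 0.0185922, 48, 0.0196078 ms; sum = 48.0384 ms.
Processing at 3 router(s): 3 × 2.4 ms = 7.2 ms.
End-to-end = 55.26 ms.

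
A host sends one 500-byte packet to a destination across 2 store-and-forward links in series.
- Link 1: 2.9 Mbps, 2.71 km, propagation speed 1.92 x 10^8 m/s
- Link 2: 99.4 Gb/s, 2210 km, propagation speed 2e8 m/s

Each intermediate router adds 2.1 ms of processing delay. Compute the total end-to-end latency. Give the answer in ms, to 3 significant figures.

L = 500 × 8 = 4000 bits.
Transmission delays (L/R per hop): 1.37931, 4.02414e-05 ms; sum = 1.37935 ms.
Propagation delays (d/s per hop): 0.0141146, 11.05 ms; sum = 11.0641 ms.
Processing at 1 router(s): 1 × 2.1 ms = 2.1 ms.
End-to-end = 14.5 ms.

14.5 ms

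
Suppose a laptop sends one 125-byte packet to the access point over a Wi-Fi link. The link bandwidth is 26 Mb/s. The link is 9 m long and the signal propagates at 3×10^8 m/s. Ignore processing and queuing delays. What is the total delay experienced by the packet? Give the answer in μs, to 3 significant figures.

L = 125 × 8 = 1000 bits.
Transmission delay = L/R = 1000 / 26000000 = 38.4615 μs.
Propagation delay = d/s = 9 m / 300000000 m/s = 0.03 μs.
Total = 38.5 μs.

38.5 μs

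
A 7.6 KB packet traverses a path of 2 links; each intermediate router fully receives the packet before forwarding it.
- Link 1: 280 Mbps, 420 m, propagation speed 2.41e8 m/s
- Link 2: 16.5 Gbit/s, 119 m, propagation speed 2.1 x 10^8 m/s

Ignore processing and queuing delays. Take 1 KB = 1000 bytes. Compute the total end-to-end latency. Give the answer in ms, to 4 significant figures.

L = 60800 bits.
Transmission delays (L/R per hop): 0.217143, 0.00368485 ms; sum = 0.220828 ms.
Propagation delays (d/s per hop): 0.00174274, 0.000566667 ms; sum = 0.00230941 ms.
End-to-end = 0.2231 ms.

0.2231 ms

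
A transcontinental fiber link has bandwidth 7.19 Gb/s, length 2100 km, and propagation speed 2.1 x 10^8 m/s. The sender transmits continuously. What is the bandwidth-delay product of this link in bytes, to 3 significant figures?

Propagation delay = 2100000 / 210000000 = 0.01 s.
BDP = R × t_prop = 7190000000 × 0.01 = 71900000 bits.
In bytes: 71900000/8 = 8990000 bytes.

8990000 bytes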